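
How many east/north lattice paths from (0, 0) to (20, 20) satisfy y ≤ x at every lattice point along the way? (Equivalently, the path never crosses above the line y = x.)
Number of paths = 6564120420

By the reflection principle (André's argument), the number of monotone paths to (20, 20) with n ≤ m that never go above y = x is C(40, 20) − C(40, 21) = 137846528820 − 131282408400 = 6564120420.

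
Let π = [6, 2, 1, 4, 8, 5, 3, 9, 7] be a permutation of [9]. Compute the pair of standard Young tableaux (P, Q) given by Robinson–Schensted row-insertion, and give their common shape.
P = [1, 3, 5, 7] / [2, 4, 9] / [6, 8];  Q = [1, 4, 5, 8] / [2, 6, 9] / [3, 7];  common shape = (4, 3, 2)

Row-insert the values π_1, π_2, … into P one at a time, bumping the leftmost entry strictly greater than the inserted value down to the next row. The recording tableau Q records, in position (i, j), the step at which that cell was added to P.
  Insert 6 (step 1): P = [6];  Q = [1]
  Insert 2 (step 2): P = [2] / [6];  Q = [1] / [2]
  Insert 1 (step 3): P = [1] / [2] / [6];  Q = [1] / [2] / [3]
  Insert 4 (step 4): P = [1, 4] / [2] / [6];  Q = [1, 4] / [2] / [3]
  Insert 8 (step 5): P = [1, 4, 8] / [2] / [6];  Q = [1, 4, 5] / [2] / [3]
  Insert 5 (step 6): P = [1, 4, 5] / [2, 8] / [6];  Q = [1, 4, 5] / [2, 6] / [3]
  Insert 3 (step 7): P = [1, 3, 5] / [2, 4] / [6, 8];  Q = [1, 4, 5] / [2, 6] / [3, 7]
  Insert 9 (step 8): P = [1, 3, 5, 9] / [2, 4] / [6, 8];  Q = [1, 4, 5, 8] / [2, 6] / [3, 7]
  Insert 7 (step 9): P = [1, 3, 5, 7] / [2, 4, 9] / [6, 8];  Q = [1, 4, 5, 8] / [2, 6, 9] / [3, 7]
Final shape: (4, 3, 2).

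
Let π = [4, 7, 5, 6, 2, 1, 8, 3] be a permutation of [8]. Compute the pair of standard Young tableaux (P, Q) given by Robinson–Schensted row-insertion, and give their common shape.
P = [1, 3, 6, 8] / [2, 5] / [4] / [7];  Q = [1, 2, 4, 7] / [3, 8] / [5] / [6];  common shape = (4, 2, 1, 1)

Row-insert the values π_1, π_2, … into P one at a time, bumping the leftmost entry strictly greater than the inserted value down to the next row. The recording tableau Q records, in position (i, j), the step at which that cell was added to P.
  Insert 4 (step 1): P = [4];  Q = [1]
  Insert 7 (step 2): P = [4, 7];  Q = [1, 2]
  Insert 5 (step 3): P = [4, 5] / [7];  Q = [1, 2] / [3]
  Insert 6 (step 4): P = [4, 5, 6] / [7];  Q = [1, 2, 4] / [3]
  Insert 2 (step 5): P = [2, 5, 6] / [4] / [7];  Q = [1, 2, 4] / [3] / [5]
  Insert 1 (step 6): P = [1, 5, 6] / [2] / [4] / [7];  Q = [1, 2, 4] / [3] / [5] / [6]
  Insert 8 (step 7): P = [1, 5, 6, 8] / [2] / [4] / [7];  Q = [1, 2, 4, 7] / [3] / [5] / [6]
  Insert 3 (step 8): P = [1, 3, 6, 8] / [2, 5] / [4] / [7];  Q = [1, 2, 4, 7] / [3, 8] / [5] / [6]
Final shape: (4, 2, 1, 1).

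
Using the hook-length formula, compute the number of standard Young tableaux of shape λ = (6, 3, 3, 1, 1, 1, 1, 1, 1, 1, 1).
# SYT of shape (6, 3, 3, 1, 1, 1, 1, 1, 1, 1, 1) = 9447750

Hook-length formula: f^λ = n! / Π hook(c), product over all cells c of the Young diagram. For λ = (6, 3, 3, 1, 1, 1, 1, 1, 1, 1, 1), n = 20 boxes. Hook lengths by row (left-to-right, top-to-bottom): [16, 7, 6, 3, 2, 1]; [12, 3, 2]; [11, 2, 1]; [8]; [7]; [6]; [5]; [4]; [3]; [2]; [1]. Product of hooks = 257511260160. So f^λ = 20! / 257511260160 = 2432902008176640000 / 257511260160 = 9447750.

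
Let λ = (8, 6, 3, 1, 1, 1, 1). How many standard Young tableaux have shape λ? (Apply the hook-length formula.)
# SYT of shape (8, 6, 3, 1, 1, 1, 1) = 317444400

Hook-length formula: f^λ = n! / Π hook(c), product over all cells c of the Young diagram. For λ = (8, 6, 3, 1, 1, 1, 1), n = 21 boxes. Hook lengths by row (left-to-right, top-to-bottom): [14, 9, 8, 6, 5, 4, 2, 1]; [11, 6, 5, 3, 2, 1]; [7, 2, 1]; [4]; [3]; [2]; [1]. Product of hooks = 160944537600. So f^λ = 21! / 160944537600 = 51090942171709440000 / 160944537600 = 317444400.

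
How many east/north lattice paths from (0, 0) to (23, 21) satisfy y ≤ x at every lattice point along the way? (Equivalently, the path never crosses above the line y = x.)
Number of paths = 251577050010

By the reflection principle (André's argument), the number of monotone paths to (23, 21) with n ≤ m that never go above y = x is C(44, 23) − C(44, 24) = 2012616400080 − 1761039350070 = 251577050010.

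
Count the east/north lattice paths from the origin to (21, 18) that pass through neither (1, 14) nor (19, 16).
Number of paths = 37999428000

Inclusion–exclusion. Total paths: C(39, 21) = 62359143990. Through P₁: C(15, 1)·C(24, 20) = 159390. Through P₂: C(35, 19)·C(4, 2) = 24359573700. Since P₁ is strictly southwest of P₂, a monotone path through both must visit P₁ then P₂; paths through both = C(15, 1)·C(20, 18)·C(4, 2) = 17100. Avoid both = 62359143990 − 159390 − 24359573700 + 17100 = 37999428000.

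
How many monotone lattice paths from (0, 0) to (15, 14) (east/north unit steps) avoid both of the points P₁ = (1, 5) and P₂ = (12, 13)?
Number of paths = 53668388

Inclusion–exclusion. Total paths: C(29, 15) = 77558760. Through P₁: C(6, 1)·C(23, 14) = 4903140. Through P₂: C(25, 12)·C(4, 3) = 20801200. Since P₁ is strictly southwest of P₂, a monotone path through both must visit P₁ then P₂; paths through both = C(6, 1)·C(19, 11)·C(4, 3) = 1813968. Avoid both = 77558760 − 4903140 − 20801200 + 1813968 = 53668388.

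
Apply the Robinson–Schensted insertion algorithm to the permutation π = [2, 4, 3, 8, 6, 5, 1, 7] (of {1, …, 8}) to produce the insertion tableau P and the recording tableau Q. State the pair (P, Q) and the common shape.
P = [1, 3, 5, 7] / [2, 6] / [4] / [8];  Q = [1, 2, 4, 8] / [3, 5] / [6] / [7];  common shape = (4, 2, 1, 1)

Row-insert the values π_1, π_2, … into P one at a time, bumping the leftmost entry strictly greater than the inserted value down to the next row. The recording tableau Q records, in position (i, j), the step at which that cell was added to P.
  Insert 2 (step 1): P = [2];  Q = [1]
  Insert 4 (step 2): P = [2, 4];  Q = [1, 2]
  Insert 3 (step 3): P = [2, 3] / [4];  Q = [1, 2] / [3]
  Insert 8 (step 4): P = [2, 3, 8] / [4];  Q = [1, 2, 4] / [3]
  Insert 6 (step 5): P = [2, 3, 6] / [4, 8];  Q = [1, 2, 4] / [3, 5]
  Insert 5 (step 6): P = [2, 3, 5] / [4, 6] / [8];  Q = [1, 2, 4] / [3, 5] / [6]
  Insert 1 (step 7): P = [1, 3, 5] / [2, 6] / [4] / [8];  Q = [1, 2, 4] / [3, 5] / [6] / [7]
  Insert 7 (step 8): P = [1, 3, 5, 7] / [2, 6] / [4] / [8];  Q = [1, 2, 4, 8] / [3, 5] / [6] / [7]
Final shape: (4, 2, 1, 1).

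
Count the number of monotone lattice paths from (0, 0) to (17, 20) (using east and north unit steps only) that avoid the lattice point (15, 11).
Number of paths = 15480429910

Total paths from (0, 0) to (17, 20): C(37, 17) = 15905368710. Paths through (15, 11): (paths (0, 0) → (15, 11)) × (paths (15, 11) → (17, 20)) = C(26, 15) · C(11, 2) = 7726160 · 55 = 424938800. Avoidance count = 15905368710 − 424938800 = 15480429910.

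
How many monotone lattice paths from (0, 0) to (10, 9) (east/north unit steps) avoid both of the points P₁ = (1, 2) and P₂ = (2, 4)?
Number of paths = 50336

Inclusion–exclusion. Total paths: C(19, 10) = 92378. Through P₁: C(3, 1)·C(16, 9) = 34320. Through P₂: C(6, 2)·C(13, 8) = 19305. Since P₁ is strictly southwest of P₂, a monotone path through both must visit P₁ then P₂; paths through both = C(3, 1)·C(3, 1)·C(13, 8) = 11583. Avoid both = 92378 − 34320 − 19305 + 11583 = 50336.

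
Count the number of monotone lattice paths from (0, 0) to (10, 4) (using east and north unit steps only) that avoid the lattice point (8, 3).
Number of paths = 506

Total paths from (0, 0) to (10, 4): C(14, 10) = 1001. Paths through (8, 3): (paths (0, 0) → (8, 3)) × (paths (8, 3) → (10, 4)) = C(11, 8) · C(3, 2) = 165 · 3 = 495. Avoidance count = 1001 − 495 = 506.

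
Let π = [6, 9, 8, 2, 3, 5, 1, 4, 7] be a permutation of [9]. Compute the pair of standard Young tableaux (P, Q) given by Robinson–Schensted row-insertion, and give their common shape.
P = [1, 3, 4, 7] / [2, 5] / [6, 8] / [9];  Q = [1, 2, 6, 9] / [3, 5] / [4, 8] / [7];  common shape = (4, 2, 2, 1)

Row-insert the values π_1, π_2, … into P one at a time, bumping the leftmost entry strictly greater than the inserted value down to the next row. The recording tableau Q records, in position (i, j), the step at which that cell was added to P.
  Insert 6 (step 1): P = [6];  Q = [1]
  Insert 9 (step 2): P = [6, 9];  Q = [1, 2]
  Insert 8 (step 3): P = [6, 8] / [9];  Q = [1, 2] / [3]
  Insert 2 (step 4): P = [2, 8] / [6] / [9];  Q = [1, 2] / [3] / [4]
  Insert 3 (step 5): P = [2, 3] / [6, 8] / [9];  Q = [1, 2] / [3, 5] / [4]
  Insert 5 (step 6): P = [2, 3, 5] / [6, 8] / [9];  Q = [1, 2, 6] / [3, 5] / [4]
  Insert 1 (step 7): P = [1, 3, 5] / [2, 8] / [6] / [9];  Q = [1, 2, 6] / [3, 5] / [4] / [7]
  Insert 4 (step 8): P = [1, 3, 4] / [2, 5] / [6, 8] / [9];  Q = [1, 2, 6] / [3, 5] / [4, 8] / [7]
  Insert 7 (step 9): P = [1, 3, 4, 7] / [2, 5] / [6, 8] / [9];  Q = [1, 2, 6, 9] / [3, 5] / [4, 8] / [7]
Final shape: (4, 2, 2, 1).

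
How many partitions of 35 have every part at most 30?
p(35, parts ≤ 30) = 14871

Use the recurrence p(n, m) = p(n, m−1) + p(n−m, m): either the largest part is < m (count p(n, m−1)) or the largest part is exactly m (remove one copy of m, count p(n−m, m)). With p(0, ·) = 1 this gives p(35, parts ≤ 30) = 14871. (By conjugating Young diagrams, this also counts partitions of 35 into at most 30 parts.)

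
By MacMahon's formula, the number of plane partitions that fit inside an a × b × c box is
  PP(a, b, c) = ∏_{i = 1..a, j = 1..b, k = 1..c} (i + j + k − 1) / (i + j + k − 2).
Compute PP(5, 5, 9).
PP(5, 5, 9) = 1566039386912

Evaluate the triple product over i = 1..5, j = 1..5, k = 1..9. The factors are (2/1) · (3/2) · (4/3) · (5/4) · (6/5) · (7/6) · (8/7) · (9/8) · … (225 factors total). The numerators and denominators telescope so the product is an integer; carrying out the multiplication exactly gives PP(5, 5, 9) = 1566039386912.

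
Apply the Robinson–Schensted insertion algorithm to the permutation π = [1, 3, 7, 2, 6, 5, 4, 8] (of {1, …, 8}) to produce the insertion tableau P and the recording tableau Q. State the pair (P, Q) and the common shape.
P = [1, 2, 4, 8] / [3, 5] / [6] / [7];  Q = [1, 2, 3, 8] / [4, 5] / [6] / [7];  common shape = (4, 2, 1, 1)

Row-insert the values π_1, π_2, … into P one at a time, bumping the leftmost entry strictly greater than the inserted value down to the next row. The recording tableau Q records, in position (i, j), the step at which that cell was added to P.
  Insert 1 (step 1): P = [1];  Q = [1]
  Insert 3 (step 2): P = [1, 3];  Q = [1, 2]
  Insert 7 (step 3): P = [1, 3, 7];  Q = [1, 2, 3]
  Insert 2 (step 4): P = [1, 2, 7] / [3];  Q = [1, 2, 3] / [4]
  Insert 6 (step 5): P = [1, 2, 6] / [3, 7];  Q = [1, 2, 3] / [4, 5]
  Insert 5 (step 6): P = [1, 2, 5] / [3, 6] / [7];  Q = [1, 2, 3] / [4, 5] / [6]
  Insert 4 (step 7): P = [1, 2, 4] / [3, 5] / [6] / [7];  Q = [1, 2, 3] / [4, 5] / [6] / [7]
  Insert 8 (step 8): P = [1, 2, 4, 8] / [3, 5] / [6] / [7];  Q = [1, 2, 3, 8] / [4, 5] / [6] / [7]
Final shape: (4, 2, 1, 1).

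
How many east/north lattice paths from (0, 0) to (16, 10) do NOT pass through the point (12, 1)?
Number of paths = 5302440

Total paths from (0, 0) to (16, 10): C(26, 16) = 5311735. Paths through (12, 1): (paths (0, 0) → (12, 1)) × (paths (12, 1) → (16, 10)) = C(13, 12) · C(13, 4) = 13 · 715 = 9295. Avoidance count = 5311735 − 9295 = 5302440.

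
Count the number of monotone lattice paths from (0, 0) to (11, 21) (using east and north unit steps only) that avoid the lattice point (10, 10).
Number of paths = 126807408

Total paths from (0, 0) to (11, 21): C(32, 11) = 129024480. Paths through (10, 10): (paths (0, 0) → (10, 10)) × (paths (10, 10) → (11, 21)) = C(20, 10) · C(12, 1) = 184756 · 12 = 2217072. Avoidance count = 129024480 − 2217072 = 126807408.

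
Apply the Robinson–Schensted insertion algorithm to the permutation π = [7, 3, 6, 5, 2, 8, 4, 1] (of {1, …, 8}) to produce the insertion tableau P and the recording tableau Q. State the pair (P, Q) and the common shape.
P = [1, 4, 8] / [2, 5] / [3] / [6] / [7];  Q = [1, 3, 6] / [2, 7] / [4] / [5] / [8];  common shape = (3, 2, 1, 1, 1)

Row-insert the values π_1, π_2, … into P one at a time, bumping the leftmost entry strictly greater than the inserted value down to the next row. The recording tableau Q records, in position (i, j), the step at which that cell was added to P.
  Insert 7 (step 1): P = [7];  Q = [1]
  Insert 3 (step 2): P = [3] / [7];  Q = [1] / [2]
  Insert 6 (step 3): P = [3, 6] / [7];  Q = [1, 3] / [2]
  Insert 5 (step 4): P = [3, 5] / [6] / [7];  Q = [1, 3] / [2] / [4]
  Insert 2 (step 5): P = [2, 5] / [3] / [6] / [7];  Q = [1, 3] / [2] / [4] / [5]
  Insert 8 (step 6): P = [2, 5, 8] / [3] / [6] / [7];  Q = [1, 3, 6] / [2] / [4] / [5]
  Insert 4 (step 7): P = [2, 4, 8] / [3, 5] / [6] / [7];  Q = [1, 3, 6] / [2, 7] / [4] / [5]
  Insert 1 (step 8): P = [1, 4, 8] / [2, 5] / [3] / [6] / [7];  Q = [1, 3, 6] / [2, 7] / [4] / [5] / [8]
Final shape: (3, 2, 1, 1, 1).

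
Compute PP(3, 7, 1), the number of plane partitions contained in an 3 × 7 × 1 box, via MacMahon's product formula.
PP(3, 7, 1) = 120

Evaluate the triple product over i = 1..3, j = 1..7, k = 1..1. The factors are (2/1) · (3/2) · (4/3) · (5/4) · (6/5) · (7/6) · (8/7) · (3/2) · … (21 factors total). The numerators and denominators telescope so the product is an integer; carrying out the multiplication exactly gives PP(3, 7, 1) = 120.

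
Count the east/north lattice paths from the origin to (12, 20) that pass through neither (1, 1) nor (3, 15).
Number of paths = 115385088

Inclusion–exclusion. Total paths: C(32, 12) = 225792840. Through P₁: C(2, 1)·C(30, 11) = 109254600. Through P₂: C(18, 3)·C(14, 9) = 1633632. Since P₁ is strictly southwest of P₂, a monotone path through both must visit P₁ then P₂; paths through both = C(2, 1)·C(16, 2)·C(14, 9) = 480480. Avoid both = 225792840 − 109254600 − 1633632 + 480480 = 115385088.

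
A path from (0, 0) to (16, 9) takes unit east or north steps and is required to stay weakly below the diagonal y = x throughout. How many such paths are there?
Number of paths = 961400

By the reflection principle (André's argument), the number of monotone paths to (16, 9) with n ≤ m that never go above y = x is C(25, 16) − C(25, 17) = 2042975 − 1081575 = 961400.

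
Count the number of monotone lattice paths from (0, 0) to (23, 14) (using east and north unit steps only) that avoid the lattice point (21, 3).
Number of paths = 6106928928

Total paths from (0, 0) to (23, 14): C(37, 23) = 6107086800. Paths through (21, 3): (paths (0, 0) → (21, 3)) × (paths (21, 3) → (23, 14)) = C(24, 21) · C(13, 2) = 2024 · 78 = 157872. Avoidance count = 6107086800 − 157872 = 6106928928.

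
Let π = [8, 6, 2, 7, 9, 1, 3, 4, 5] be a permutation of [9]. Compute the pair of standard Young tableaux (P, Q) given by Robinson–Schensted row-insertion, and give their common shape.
P = [1, 3, 4, 5] / [2, 7, 9] / [6] / [8];  Q = [1, 4, 5, 9] / [2, 7, 8] / [3] / [6];  common shape = (4, 3, 1, 1)

Row-insert the values π_1, π_2, … into P one at a time, bumping the leftmost entry strictly greater than the inserted value down to the next row. The recording tableau Q records, in position (i, j), the step at which that cell was added to P.
  Insert 8 (step 1): P = [8];  Q = [1]
  Insert 6 (step 2): P = [6] / [8];  Q = [1] / [2]
  Insert 2 (step 3): P = [2] / [6] / [8];  Q = [1] / [2] / [3]
  Insert 7 (step 4): P = [2, 7] / [6] / [8];  Q = [1, 4] / [2] / [3]
  Insert 9 (step 5): P = [2, 7, 9] / [6] / [8];  Q = [1, 4, 5] / [2] / [3]
  Insert 1 (step 6): P = [1, 7, 9] / [2] / [6] / [8];  Q = [1, 4, 5] / [2] / [3] / [6]
  Insert 3 (step 7): P = [1, 3, 9] / [2, 7] / [6] / [8];  Q = [1, 4, 5] / [2, 7] / [3] / [6]
  Insert 4 (step 8): P = [1, 3, 4] / [2, 7, 9] / [6] / [8];  Q = [1, 4, 5] / [2, 7, 8] / [3] / [6]
  Insert 5 (step 9): P = [1, 3, 4, 5] / [2, 7, 9] / [6] / [8];  Q = [1, 4, 5, 9] / [2, 7, 8] / [3] / [6]
Final shape: (4, 3, 1, 1).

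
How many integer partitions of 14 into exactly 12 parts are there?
p(14, 12 parts) = 2

Partitions of n into exactly k parts ↔ partitions of n − k into at most k parts (subtract 1 from each part). For n = 14, k = 12, the partitions are: 3+1+1+1+1+1+1+1+1+1+1+1, 2+2+1+1+1+1+1+1+1+1+1+1. Count = 2.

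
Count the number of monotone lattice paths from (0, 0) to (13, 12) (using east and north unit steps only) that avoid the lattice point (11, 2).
Number of paths = 5195152

Total paths from (0, 0) to (13, 12): C(25, 13) = 5200300. Paths through (11, 2): (paths (0, 0) → (11, 2)) × (paths (11, 2) → (13, 12)) = C(13, 11) · C(12, 2) = 78 · 66 = 5148. Avoidance count = 5200300 − 5148 = 5195152.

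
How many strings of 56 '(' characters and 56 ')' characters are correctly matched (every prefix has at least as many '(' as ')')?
C_56 = 6852456927844873497549658464312

These balanced parentheses are counted by the Catalan number C_n = (1/(n + 1)) · C(2n, n). For n = 56: C_56 = (1/57) · C(112, 56) = 390590044887157789360330532465784/57 = 6852456927844873497549658464312.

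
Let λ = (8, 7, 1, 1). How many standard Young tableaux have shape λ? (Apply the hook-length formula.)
# SYT of shape (8, 7, 1, 1) = 123760

Hook-length formula: f^λ = n! / Π hook(c), product over all cells c of the Young diagram. For λ = (8, 7, 1, 1), n = 17 boxes. Hook lengths by row (left-to-right, top-to-bottom): [11, 8, 7, 6, 5, 4, 3, 1]; [9, 6, 5, 4, 3, 2, 1]; [2]; [1]. Product of hooks = 2874009600. So f^λ = 17! / 2874009600 = 355687428096000 / 2874009600 = 123760.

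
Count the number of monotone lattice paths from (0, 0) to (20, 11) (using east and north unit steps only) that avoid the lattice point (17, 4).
Number of paths = 83954115

Total paths from (0, 0) to (20, 11): C(31, 20) = 84672315. Paths through (17, 4): (paths (0, 0) → (17, 4)) × (paths (17, 4) → (20, 11)) = C(21, 17) · C(10, 3) = 5985 · 120 = 718200. Avoidance count = 84672315 − 718200 = 83954115.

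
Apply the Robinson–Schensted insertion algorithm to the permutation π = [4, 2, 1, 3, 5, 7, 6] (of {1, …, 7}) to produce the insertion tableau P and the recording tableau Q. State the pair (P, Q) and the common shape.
P = [1, 3, 5, 6] / [2, 7] / [4];  Q = [1, 4, 5, 6] / [2, 7] / [3];  common shape = (4, 2, 1)

Row-insert the values π_1, π_2, … into P one at a time, bumping the leftmost entry strictly greater than the inserted value down to the next row. The recording tableau Q records, in position (i, j), the step at which that cell was added to P.
  Insert 4 (step 1): P = [4];  Q = [1]
  Insert 2 (step 2): P = [2] / [4];  Q = [1] / [2]
  Insert 1 (step 3): P = [1] / [2] / [4];  Q = [1] / [2] / [3]
  Insert 3 (step 4): P = [1, 3] / [2] / [4];  Q = [1, 4] / [2] / [3]
  Insert 5 (step 5): P = [1, 3, 5] / [2] / [4];  Q = [1, 4, 5] / [2] / [3]
  Insert 7 (step 6): P = [1, 3, 5, 7] / [2] / [4];  Q = [1, 4, 5, 6] / [2] / [3]
  Insert 6 (step 7): P = [1, 3, 5, 6] / [2, 7] / [4];  Q = [1, 4, 5, 6] / [2, 7] / [3]
Final shape: (4, 2, 1).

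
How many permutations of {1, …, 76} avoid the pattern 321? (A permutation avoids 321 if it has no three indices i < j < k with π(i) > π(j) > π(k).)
C_76 = 4790408930363303911328386208394864461024520

These 321-avoiding permutations are counted by the Catalan number C_n = (1/(n + 1)) · C(2n, n). For n = 76: C_76 = (1/77) · C(152, 76) = 368861487637974401172285738046404563498888040/77 = 4790408930363303911328386208394864461024520.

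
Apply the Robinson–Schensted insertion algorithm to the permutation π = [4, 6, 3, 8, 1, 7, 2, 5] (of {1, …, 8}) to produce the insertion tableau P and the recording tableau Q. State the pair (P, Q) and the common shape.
P = [1, 2, 5] / [3, 6, 7] / [4, 8];  Q = [1, 2, 4] / [3, 6, 8] / [5, 7];  common shape = (3, 3, 2)

Row-insert the values π_1, π_2, … into P one at a time, bumping the leftmost entry strictly greater than the inserted value down to the next row. The recording tableau Q records, in position (i, j), the step at which that cell was added to P.
  Insert 4 (step 1): P = [4];  Q = [1]
  Insert 6 (step 2): P = [4, 6];  Q = [1, 2]
  Insert 3 (step 3): P = [3, 6] / [4];  Q = [1, 2] / [3]
  Insert 8 (step 4): P = [3, 6, 8] / [4];  Q = [1, 2, 4] / [3]
  Insert 1 (step 5): P = [1, 6, 8] / [3] / [4];  Q = [1, 2, 4] / [3] / [5]
  Insert 7 (step 6): P = [1, 6, 7] / [3, 8] / [4];  Q = [1, 2, 4] / [3, 6] / [5]
  Insert 2 (step 7): P = [1, 2, 7] / [3, 6] / [4, 8];  Q = [1, 2, 4] / [3, 6] / [5, 7]
  Insert 5 (step 8): P = [1, 2, 5] / [3, 6, 7] / [4, 8];  Q = [1, 2, 4] / [3, 6, 8] / [5, 7]
Final shape: (3, 3, 2).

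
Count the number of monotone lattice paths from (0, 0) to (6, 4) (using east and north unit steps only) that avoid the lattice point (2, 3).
Number of paths = 160

Total paths from (0, 0) to (6, 4): C(10, 6) = 210. Paths through (2, 3): (paths (0, 0) → (2, 3)) × (paths (2, 3) → (6, 4)) = C(5, 2) · C(5, 4) = 10 · 5 = 50. Avoidance count = 210 − 50 = 160.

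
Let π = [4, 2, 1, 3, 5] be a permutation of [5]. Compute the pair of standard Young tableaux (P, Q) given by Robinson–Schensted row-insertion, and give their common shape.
P = [1, 3, 5] / [2] / [4];  Q = [1, 4, 5] / [2] / [3];  common shape = (3, 1, 1)

Row-insert the values π_1, π_2, … into P one at a time, bumping the leftmost entry strictly greater than the inserted value down to the next row. The recording tableau Q records, in position (i, j), the step at which that cell was added to P.
  Insert 4 (step 1): P = [4];  Q = [1]
  Insert 2 (step 2): P = [2] / [4];  Q = [1] / [2]
  Insert 1 (step 3): P = [1] / [2] / [4];  Q = [1] / [2] / [3]
  Insert 3 (step 4): P = [1, 3] / [2] / [4];  Q = [1, 4] / [2] / [3]
  Insert 5 (step 5): P = [1, 3, 5] / [2] / [4];  Q = [1, 4, 5] / [2] / [3]
Final shape: (3, 1, 1).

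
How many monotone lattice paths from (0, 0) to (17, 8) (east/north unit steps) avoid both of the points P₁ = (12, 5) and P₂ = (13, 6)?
Number of paths = 513707

Inclusion–exclusion. Total paths: C(25, 17) = 1081575. Through P₁: C(17, 12)·C(8, 5) = 346528. Through P₂: C(19, 13)·C(6, 4) = 406980. Since P₁ is strictly southwest of P₂, a monotone path through both must visit P₁ then P₂; paths through both = C(17, 12)·C(2, 1)·C(6, 4) = 185640. Avoid both = 1081575 − 346528 − 406980 + 185640 = 513707.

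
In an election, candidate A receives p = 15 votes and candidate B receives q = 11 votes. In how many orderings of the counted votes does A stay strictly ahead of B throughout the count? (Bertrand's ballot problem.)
Strict-lead orderings = 1188640

Total orderings of the 26 votes with 15 for A: C(26, 15) = 7726160. By the Bertrand ballot formula (Cycle Lemma / reflection principle), the number of orderings in which A is strictly ahead of B throughout is (p − q)/(p + q) · C(p + q, p) = (15 − 11)/(15 + 11) · 7726160 = 1188640.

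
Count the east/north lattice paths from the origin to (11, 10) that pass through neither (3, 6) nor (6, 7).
Number of paths = 233856

Inclusion–exclusion. Total paths: C(21, 11) = 352716. Through P₁: C(9, 3)·C(12, 8) = 41580. Through P₂: C(13, 6)·C(8, 5) = 96096. Since P₁ is strictly southwest of P₂, a monotone path through both must visit P₁ then P₂; paths through both = C(9, 3)·C(4, 3)·C(8, 5) = 18816. Avoid both = 352716 − 41580 − 96096 + 18816 = 233856.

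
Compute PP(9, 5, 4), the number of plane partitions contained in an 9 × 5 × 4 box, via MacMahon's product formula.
PP(9, 5, 4) = 23029990984

Evaluate the triple product over i = 1..9, j = 1..5, k = 1..4. The factors are (2/1) · (3/2) · (4/3) · (5/4) · (3/2) · (4/3) · (5/4) · (6/5) · … (180 factors total). The numerators and denominators telescope so the product is an integer; carrying out the multiplication exactly gives PP(9, 5, 4) = 23029990984.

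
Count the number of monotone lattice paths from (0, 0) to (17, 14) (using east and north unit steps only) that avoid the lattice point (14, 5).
Number of paths = 262624365

Total paths from (0, 0) to (17, 14): C(31, 17) = 265182525. Paths through (14, 5): (paths (0, 0) → (14, 5)) × (paths (14, 5) → (17, 14)) = C(19, 14) · C(12, 3) = 11628 · 220 = 2558160. Avoidance count = 265182525 − 2558160 = 262624365.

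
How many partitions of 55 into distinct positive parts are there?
q(55) = 6378

A partition into distinct parts is a strictly decreasing sequence summing to n. The recurrence d(n, m) = d(n, m−1) + d(n−m, m−1) (use part m at most once) with q(n) = d(n, n) gives q(55) = 6378. (Euler's theorem: # distinct-part partitions = # odd-part partitions.)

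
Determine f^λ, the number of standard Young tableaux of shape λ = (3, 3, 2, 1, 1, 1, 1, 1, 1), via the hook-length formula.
# SYT of shape (3, 3, 2, 1, 1, 1, 1, 1, 1) = 5733

Hook-length formula: f^λ = n! / Π hook(c), product over all cells c of the Young diagram. For λ = (3, 3, 2, 1, 1, 1, 1, 1, 1), n = 14 boxes. Hook lengths by row (left-to-right, top-to-bottom): [11, 4, 2]; [10, 3, 1]; [8, 1]; [6]; [5]; [4]; [3]; [2]; [1]. Product of hooks = 15206400. So f^λ = 14! / 15206400 = 87178291200 / 15206400 = 5733.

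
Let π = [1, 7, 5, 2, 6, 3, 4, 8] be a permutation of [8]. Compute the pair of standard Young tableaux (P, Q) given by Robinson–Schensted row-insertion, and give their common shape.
P = [1, 2, 3, 4, 8] / [5, 6] / [7];  Q = [1, 2, 5, 7, 8] / [3, 6] / [4];  common shape = (5, 2, 1)

Row-insert the values π_1, π_2, … into P one at a time, bumping the leftmost entry strictly greater than the inserted value down to the next row. The recording tableau Q records, in position (i, j), the step at which that cell was added to P.
  Insert 1 (step 1): P = [1];  Q = [1]
  Insert 7 (step 2): P = [1, 7];  Q = [1, 2]
  Insert 5 (step 3): P = [1, 5] / [7];  Q = [1, 2] / [3]
  Insert 2 (step 4): P = [1, 2] / [5] / [7];  Q = [1, 2] / [3] / [4]
  Insert 6 (step 5): P = [1, 2, 6] / [5] / [7];  Q = [1, 2, 5] / [3] / [4]
  Insert 3 (step 6): P = [1, 2, 3] / [5, 6] / [7];  Q = [1, 2, 5] / [3, 6] / [4]
  Insert 4 (step 7): P = [1, 2, 3, 4] / [5, 6] / [7];  Q = [1, 2, 5, 7] / [3, 6] / [4]
  Insert 8 (step 8): P = [1, 2, 3, 4, 8] / [5, 6] / [7];  Q = [1, 2, 5, 7, 8] / [3, 6] / [4]
Final shape: (5, 2, 1).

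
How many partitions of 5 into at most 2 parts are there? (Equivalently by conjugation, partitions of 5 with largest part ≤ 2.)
p(5, parts ≤ 2) = 3

Partitions of 5 with all parts ≤ 2: 2+2+1, 2+1+1+1, 1+1+1+1+1. Count = 3.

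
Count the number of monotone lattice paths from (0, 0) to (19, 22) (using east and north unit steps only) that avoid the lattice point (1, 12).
Number of paths = 244492069770

Total paths from (0, 0) to (19, 22): C(41, 19) = 244662670200. Paths through (1, 12): (paths (0, 0) → (1, 12)) × (paths (1, 12) → (19, 22)) = C(13, 1) · C(28, 18) = 13 · 13123110 = 170600430. Avoidance count = 244662670200 − 170600430 = 244492069770.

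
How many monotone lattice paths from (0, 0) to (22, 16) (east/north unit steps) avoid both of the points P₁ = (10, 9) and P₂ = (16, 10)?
Number of paths = 13274689530

Inclusion–exclusion. Total paths: C(38, 22) = 22239974430. Through P₁: C(19, 10)·C(19, 12) = 4654742664. Through P₂: C(26, 16)·C(12, 6) = 4908043140. Since P₁ is strictly southwest of P₂, a monotone path through both must visit P₁ then P₂; paths through both = C(19, 10)·C(7, 6)·C(12, 6) = 597500904. Avoid both = 22239974430 − 4654742664 − 4908043140 + 597500904 = 13274689530.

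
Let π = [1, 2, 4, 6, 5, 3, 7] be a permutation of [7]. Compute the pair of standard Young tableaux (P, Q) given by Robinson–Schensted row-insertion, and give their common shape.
P = [1, 2, 3, 5, 7] / [4] / [6];  Q = [1, 2, 3, 4, 7] / [5] / [6];  common shape = (5, 1, 1)

Row-insert the values π_1, π_2, … into P one at a time, bumping the leftmost entry strictly greater than the inserted value down to the next row. The recording tableau Q records, in position (i, j), the step at which that cell was added to P.
  Insert 1 (step 1): P = [1];  Q = [1]
  Insert 2 (step 2): P = [1, 2];  Q = [1, 2]
  Insert 4 (step 3): P = [1, 2, 4];  Q = [1, 2, 3]
  Insert 6 (step 4): P = [1, 2, 4, 6];  Q = [1, 2, 3, 4]
  Insert 5 (step 5): P = [1, 2, 4, 5] / [6];  Q = [1, 2, 3, 4] / [5]
  Insert 3 (step 6): P = [1, 2, 3, 5] / [4] / [6];  Q = [1, 2, 3, 4] / [5] / [6]
  Insert 7 (step 7): P = [1, 2, 3, 5, 7] / [4] / [6];  Q = [1, 2, 3, 4, 7] / [5] / [6]
Final shape: (5, 1, 1).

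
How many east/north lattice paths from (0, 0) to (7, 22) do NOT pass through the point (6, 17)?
Number of paths = 955098

Total paths from (0, 0) to (7, 22): C(29, 7) = 1560780. Paths through (6, 17): (paths (0, 0) → (6, 17)) × (paths (6, 17) → (7, 22)) = C(23, 6) · C(6, 1) = 100947 · 6 = 605682. Avoidance count = 1560780 − 605682 = 955098.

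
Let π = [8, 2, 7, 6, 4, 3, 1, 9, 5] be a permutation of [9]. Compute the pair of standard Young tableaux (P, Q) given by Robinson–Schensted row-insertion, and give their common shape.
P = [1, 3, 5] / [2, 9] / [4] / [6] / [7] / [8];  Q = [1, 3, 8] / [2, 9] / [4] / [5] / [6] / [7];  common shape = (3, 2, 1, 1, 1, 1)

Row-insert the values π_1, π_2, … into P one at a time, bumping the leftmost entry strictly greater than the inserted value down to the next row. The recording tableau Q records, in position (i, j), the step at which that cell was added to P.
  Insert 8 (step 1): P = [8];  Q = [1]
  Insert 2 (step 2): P = [2] / [8];  Q = [1] / [2]
  Insert 7 (step 3): P = [2, 7] / [8];  Q = [1, 3] / [2]
  Insert 6 (step 4): P = [2, 6] / [7] / [8];  Q = [1, 3] / [2] / [4]
  Insert 4 (step 5): P = [2, 4] / [6] / [7] / [8];  Q = [1, 3] / [2] / [4] / [5]
  Insert 3 (step 6): P = [2, 3] / [4] / [6] / [7] / [8];  Q = [1, 3] / [2] / [4] / [5] / [6]
  Insert 1 (step 7): P = [1, 3] / [2] / [4] / [6] / [7] / [8];  Q = [1, 3] / [2] / [4] / [5] / [6] / [7]
  Insert 9 (step 8): P = [1, 3, 9] / [2] / [4] / [6] / [7] / [8];  Q = [1, 3, 8] / [2] / [4] / [5] / [6] / [7]
  Insert 5 (step 9): P = [1, 3, 5] / [2, 9] / [4] / [6] / [7] / [8];  Q = [1, 3, 8] / [2, 9] / [4] / [5] / [6] / [7]
Final shape: (3, 2, 1, 1, 1, 1).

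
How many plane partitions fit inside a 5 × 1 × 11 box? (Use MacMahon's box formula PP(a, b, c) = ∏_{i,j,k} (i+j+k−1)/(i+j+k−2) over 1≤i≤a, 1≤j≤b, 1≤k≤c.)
PP(5, 1, 11) = 4368

Evaluate the triple product over i = 1..5, j = 1..1, k = 1..11. The factors are (2/1) · (3/2) · (4/3) · (5/4) · (6/5) · (7/6) · (8/7) · (9/8) · … (55 factors total). The numerators and denominators telescope so the product is an integer; carrying out the multiplication exactly gives PP(5, 1, 11) = 4368.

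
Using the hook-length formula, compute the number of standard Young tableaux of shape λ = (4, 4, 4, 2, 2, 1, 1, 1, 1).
# SYT of shape (4, 4, 4, 2, 2, 1, 1, 1, 1) = 30232800

Hook-length formula: f^λ = n! / Π hook(c), product over all cells c of the Young diagram. For λ = (4, 4, 4, 2, 2, 1, 1, 1, 1), n = 20 boxes. Hook lengths by row (left-to-right, top-to-bottom): [12, 7, 4, 3]; [11, 6, 3, 2]; [10, 5, 2, 1]; [7, 2]; [6, 1]; [4]; [3]; [2]; [1]. Product of hooks = 80472268800. So f^λ = 20! / 80472268800 = 2432902008176640000 / 80472268800 = 30232800.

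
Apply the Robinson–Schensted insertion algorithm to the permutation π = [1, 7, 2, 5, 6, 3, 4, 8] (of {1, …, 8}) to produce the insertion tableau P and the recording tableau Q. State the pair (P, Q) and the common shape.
P = [1, 2, 3, 4, 8] / [5, 6] / [7];  Q = [1, 2, 4, 5, 8] / [3, 7] / [6];  common shape = (5, 2, 1)

Row-insert the values π_1, π_2, … into P one at a time, bumping the leftmost entry strictly greater than the inserted value down to the next row. The recording tableau Q records, in position (i, j), the step at which that cell was added to P.
  Insert 1 (step 1): P = [1];  Q = [1]
  Insert 7 (step 2): P = [1, 7];  Q = [1, 2]
  Insert 2 (step 3): P = [1, 2] / [7];  Q = [1, 2] / [3]
  Insert 5 (step 4): P = [1, 2, 5] / [7];  Q = [1, 2, 4] / [3]
  Insert 6 (step 5): P = [1, 2, 5, 6] / [7];  Q = [1, 2, 4, 5] / [3]
  Insert 3 (step 6): P = [1, 2, 3, 6] / [5] / [7];  Q = [1, 2, 4, 5] / [3] / [6]
  Insert 4 (step 7): P = [1, 2, 3, 4] / [5, 6] / [7];  Q = [1, 2, 4, 5] / [3, 7] / [6]
  Insert 8 (step 8): P = [1, 2, 3, 4, 8] / [5, 6] / [7];  Q = [1, 2, 4, 5, 8] / [3, 7] / [6]
Final shape: (5, 2, 1).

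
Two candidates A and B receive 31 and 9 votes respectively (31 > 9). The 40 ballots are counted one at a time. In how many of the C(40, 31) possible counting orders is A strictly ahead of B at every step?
Strict-lead orderings = 150391384

Total orderings of the 40 votes with 31 for A: C(40, 31) = 273438880. By the Bertrand ballot formula (Cycle Lemma / reflection principle), the number of orderings in which A is strictly ahead of B throughout is (p − q)/(p + q) · C(p + q, p) = (31 − 9)/(31 + 9) · 273438880 = 150391384.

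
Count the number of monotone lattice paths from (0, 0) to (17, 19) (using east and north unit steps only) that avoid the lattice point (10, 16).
Number of paths = 7960088400

Total paths from (0, 0) to (17, 19): C(36, 17) = 8597496600. Paths through (10, 16): (paths (0, 0) → (10, 16)) × (paths (10, 16) → (17, 19)) = C(26, 10) · C(10, 7) = 5311735 · 120 = 637408200. Avoidance count = 8597496600 − 637408200 = 7960088400.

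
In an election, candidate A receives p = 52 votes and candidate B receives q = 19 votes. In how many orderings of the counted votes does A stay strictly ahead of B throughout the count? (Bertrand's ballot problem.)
Strict-lead orderings = 40288023535955580

Total orderings of the 71 votes with 52 for A: C(71, 52) = 86680293062207460. By the Bertrand ballot formula (Cycle Lemma / reflection principle), the number of orderings in which A is strictly ahead of B throughout is (p − q)/(p + q) · C(p + q, p) = (52 − 19)/(52 + 19) · 86680293062207460 = 40288023535955580.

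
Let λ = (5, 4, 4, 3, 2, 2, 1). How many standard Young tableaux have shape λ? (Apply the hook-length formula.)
# SYT of shape (5, 4, 4, 3, 2, 2, 1) = 514377500

Hook-length formula: f^λ = n! / Π hook(c), product over all cells c of the Young diagram. For λ = (5, 4, 4, 3, 2, 2, 1), n = 21 boxes. Hook lengths by row (left-to-right, top-to-bottom): [11, 9, 6, 4, 1]; [9, 7, 4, 2]; [8, 6, 3, 1]; [6, 4, 1]; [4, 2]; [3, 1]; [1]. Product of hooks = 99325771776. So f^λ = 21! / 99325771776 = 51090942171709440000 / 99325771776 = 514377500.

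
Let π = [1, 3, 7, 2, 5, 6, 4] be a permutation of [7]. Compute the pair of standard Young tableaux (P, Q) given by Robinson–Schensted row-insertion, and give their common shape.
P = [1, 2, 4, 6] / [3, 5] / [7];  Q = [1, 2, 3, 6] / [4, 5] / [7];  common shape = (4, 2, 1)

Row-insert the values π_1, π_2, … into P one at a time, bumping the leftmost entry strictly greater than the inserted value down to the next row. The recording tableau Q records, in position (i, j), the step at which that cell was added to P.
  Insert 1 (step 1): P = [1];  Q = [1]
  Insert 3 (step 2): P = [1, 3];  Q = [1, 2]
  Insert 7 (step 3): P = [1, 3, 7];  Q = [1, 2, 3]
  Insert 2 (step 4): P = [1, 2, 7] / [3];  Q = [1, 2, 3] / [4]
  Insert 5 (step 5): P = [1, 2, 5] / [3, 7];  Q = [1, 2, 3] / [4, 5]
  Insert 6 (step 6): P = [1, 2, 5, 6] / [3, 7];  Q = [1, 2, 3, 6] / [4, 5]
  Insert 4 (step 7): P = [1, 2, 4, 6] / [3, 5] / [7];  Q = [1, 2, 3, 6] / [4, 5] / [7]
Final shape: (4, 2, 1).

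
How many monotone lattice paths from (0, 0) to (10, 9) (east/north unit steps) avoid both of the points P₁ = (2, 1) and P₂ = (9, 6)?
Number of paths = 43252

Inclusion–exclusion. Total paths: C(19, 10) = 92378. Through P₁: C(3, 2)·C(16, 8) = 38610. Through P₂: C(15, 9)·C(4, 1) = 20020. Since P₁ is strictly southwest of P₂, a monotone path through both must visit P₁ then P₂; paths through both = C(3, 2)·C(12, 7)·C(4, 1) = 9504. Avoid both = 92378 − 38610 − 20020 + 9504 = 43252.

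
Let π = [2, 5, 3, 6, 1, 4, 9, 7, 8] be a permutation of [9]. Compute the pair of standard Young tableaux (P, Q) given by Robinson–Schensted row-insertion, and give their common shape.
P = [1, 3, 4, 7, 8] / [2, 6, 9] / [5];  Q = [1, 2, 4, 7, 9] / [3, 6, 8] / [5];  common shape = (5, 3, 1)

Row-insert the values π_1, π_2, … into P one at a time, bumping the leftmost entry strictly greater than the inserted value down to the next row. The recording tableau Q records, in position (i, j), the step at which that cell was added to P.
  Insert 2 (step 1): P = [2];  Q = [1]
  Insert 5 (step 2): P = [2, 5];  Q = [1, 2]
  Insert 3 (step 3): P = [2, 3] / [5];  Q = [1, 2] / [3]
  Insert 6 (step 4): P = [2, 3, 6] / [5];  Q = [1, 2, 4] / [3]
  Insert 1 (step 5): P = [1, 3, 6] / [2] / [5];  Q = [1, 2, 4] / [3] / [5]
  Insert 4 (step 6): P = [1, 3, 4] / [2, 6] / [5];  Q = [1, 2, 4] / [3, 6] / [5]
  Insert 9 (step 7): P = [1, 3, 4, 9] / [2, 6] / [5];  Q = [1, 2, 4, 7] / [3, 6] / [5]
  Insert 7 (step 8): P = [1, 3, 4, 7] / [2, 6, 9] / [5];  Q = [1, 2, 4, 7] / [3, 6, 8] / [5]
  Insert 8 (step 9): P = [1, 3, 4, 7, 8] / [2, 6, 9] / [5];  Q = [1, 2, 4, 7, 9] / [3, 6, 8] / [5]
Final shape: (5, 3, 1).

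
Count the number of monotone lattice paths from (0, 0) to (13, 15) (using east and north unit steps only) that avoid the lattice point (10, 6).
Number of paths = 35680400

Total paths from (0, 0) to (13, 15): C(28, 13) = 37442160. Paths through (10, 6): (paths (0, 0) → (10, 6)) × (paths (10, 6) → (13, 15)) = C(16, 10) · C(12, 3) = 8008 · 220 = 1761760. Avoidance count = 37442160 − 1761760 = 35680400.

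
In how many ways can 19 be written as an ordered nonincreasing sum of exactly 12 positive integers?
p(19, 12 parts) = 15

Partitions of n into exactly k parts are in bijection with partitions of n − k into at most k parts (subtract 1 from each part). So p(19, exactly 12) = p(7, parts ≤ 12). Computing via the recurrence p(m, j) = p(m, j−1) + p(m−j, j) gives 15.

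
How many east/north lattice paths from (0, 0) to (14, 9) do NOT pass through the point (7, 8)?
Number of paths = 765710

Total paths from (0, 0) to (14, 9): C(23, 14) = 817190. Paths through (7, 8): (paths (0, 0) → (7, 8)) × (paths (7, 8) → (14, 9)) = C(15, 7) · C(8, 7) = 6435 · 8 = 51480. Avoidance count = 817190 − 51480 = 765710.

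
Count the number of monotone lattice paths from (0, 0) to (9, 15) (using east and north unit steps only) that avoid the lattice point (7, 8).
Number of paths = 1075844

Total paths from (0, 0) to (9, 15): C(24, 9) = 1307504. Paths through (7, 8): (paths (0, 0) → (7, 8)) × (paths (7, 8) → (9, 15)) = C(15, 7) · C(9, 2) = 6435 · 36 = 231660. Avoidance count = 1307504 − 231660 = 1075844.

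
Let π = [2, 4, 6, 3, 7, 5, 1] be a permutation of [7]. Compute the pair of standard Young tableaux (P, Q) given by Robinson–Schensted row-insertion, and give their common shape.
P = [1, 3, 5, 7] / [2, 6] / [4];  Q = [1, 2, 3, 5] / [4, 6] / [7];  common shape = (4, 2, 1)

Row-insert the values π_1, π_2, … into P one at a time, bumping the leftmost entry strictly greater than the inserted value down to the next row. The recording tableau Q records, in position (i, j), the step at which that cell was added to P.
  Insert 2 (step 1): P = [2];  Q = [1]
  Insert 4 (step 2): P = [2, 4];  Q = [1, 2]
  Insert 6 (step 3): P = [2, 4, 6];  Q = [1, 2, 3]
  Insert 3 (step 4): P = [2, 3, 6] / [4];  Q = [1, 2, 3] / [4]
  Insert 7 (step 5): P = [2, 3, 6, 7] / [4];  Q = [1, 2, 3, 5] / [4]
  Insert 5 (step 6): P = [2, 3, 5, 7] / [4, 6];  Q = [1, 2, 3, 5] / [4, 6]
  Insert 1 (step 7): P = [1, 3, 5, 7] / [2, 6] / [4];  Q = [1, 2, 3, 5] / [4, 6] / [7]
Final shape: (4, 2, 1).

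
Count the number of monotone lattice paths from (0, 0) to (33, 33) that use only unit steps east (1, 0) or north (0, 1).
Number of paths = 7219428434016265740

A monotone lattice path from (0, 0) to (33, 33) consists of 33 east steps and 33 north steps in some order, so it is determined by which 33 of the 66 steps are east. The count is C(66, 33) = 7219428434016265740.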